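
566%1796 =566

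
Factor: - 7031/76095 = -3^( - 2) * 5^( - 1)*19^( - 1)*79^1 = - 79/855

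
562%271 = 20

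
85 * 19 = 1615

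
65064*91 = 5920824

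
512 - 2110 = -1598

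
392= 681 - 289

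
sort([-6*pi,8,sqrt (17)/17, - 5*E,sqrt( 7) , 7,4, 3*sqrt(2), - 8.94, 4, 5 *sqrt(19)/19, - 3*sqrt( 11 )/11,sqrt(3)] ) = [-6* pi,-5*E,-8.94,  -  3*sqrt ( 11)/11,sqrt( 17)/17,5*sqrt (19) /19,sqrt( 3), sqrt(7),  4, 4, 3*sqrt(2 ),7,8] 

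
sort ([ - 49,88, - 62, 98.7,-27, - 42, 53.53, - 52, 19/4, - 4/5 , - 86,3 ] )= [ - 86, - 62  , - 52, - 49, - 42, - 27, - 4/5,3 , 19/4, 53.53 , 88,98.7 ]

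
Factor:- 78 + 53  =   - 25 = - 5^2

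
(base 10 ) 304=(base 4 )10300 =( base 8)460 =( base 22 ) DI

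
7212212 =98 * 73594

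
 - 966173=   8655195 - 9621368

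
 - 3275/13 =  - 252 + 1/13=- 251.92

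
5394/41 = 5394/41 = 131.56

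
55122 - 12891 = 42231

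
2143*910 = 1950130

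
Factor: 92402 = 2^1* 47^1 * 983^1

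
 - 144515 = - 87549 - 56966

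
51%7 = 2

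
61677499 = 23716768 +37960731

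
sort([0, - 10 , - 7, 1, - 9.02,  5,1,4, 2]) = [  -  10, - 9.02, - 7, 0, 1,1,2,  4, 5] 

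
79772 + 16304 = 96076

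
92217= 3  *30739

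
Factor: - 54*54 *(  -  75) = 2^2*3^7*5^2 =218700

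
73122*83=6069126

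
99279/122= 99279/122 = 813.76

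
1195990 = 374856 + 821134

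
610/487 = 610/487 = 1.25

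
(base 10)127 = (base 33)3S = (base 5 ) 1002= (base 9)151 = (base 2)1111111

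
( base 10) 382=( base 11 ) 318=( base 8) 576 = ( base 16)17E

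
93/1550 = 3/50  =  0.06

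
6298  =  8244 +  - 1946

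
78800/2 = 39400 = 39400.00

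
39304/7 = 5614 + 6/7 = 5614.86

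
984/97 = 984/97 = 10.14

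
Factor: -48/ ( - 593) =2^4*3^1*593^(-1)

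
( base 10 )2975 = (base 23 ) 5E8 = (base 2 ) 101110011111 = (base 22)635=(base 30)395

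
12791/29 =441+2/29=441.07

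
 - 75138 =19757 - 94895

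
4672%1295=787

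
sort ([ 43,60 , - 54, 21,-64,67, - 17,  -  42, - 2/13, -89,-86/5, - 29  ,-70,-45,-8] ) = [- 89, - 70,-64,-54,- 45,  -  42, - 29, - 86/5, - 17, - 8 , - 2/13, 21,43, 60,67 ] 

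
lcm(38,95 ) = 190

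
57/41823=19/13941 = 0.00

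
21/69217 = 21/69217  =  0.00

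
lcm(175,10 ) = 350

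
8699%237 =167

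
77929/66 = 77929/66 = 1180.74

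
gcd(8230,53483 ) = 1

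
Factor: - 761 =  - 761^1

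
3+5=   8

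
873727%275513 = 47188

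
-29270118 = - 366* 79973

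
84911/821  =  84911/821 = 103.42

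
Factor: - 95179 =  - 7^1 * 13597^1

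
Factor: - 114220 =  - 2^2 * 5^1*5711^1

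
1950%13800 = 1950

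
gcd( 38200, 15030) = 10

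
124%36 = 16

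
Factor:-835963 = - 43^1 * 19441^1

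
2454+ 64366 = 66820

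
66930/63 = 1062 + 8/21   =  1062.38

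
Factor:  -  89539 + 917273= 827734 = 2^1*413867^1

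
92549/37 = 92549/37 = 2501.32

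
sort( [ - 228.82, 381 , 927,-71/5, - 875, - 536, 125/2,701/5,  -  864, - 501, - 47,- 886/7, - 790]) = [ - 875, - 864, - 790,-536, - 501,-228.82, - 886/7, - 47, - 71/5,125/2,701/5, 381,927]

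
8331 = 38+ 8293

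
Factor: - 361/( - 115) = 5^( - 1) * 19^2*23^( - 1) 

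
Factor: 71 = 71^1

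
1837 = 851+986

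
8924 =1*8924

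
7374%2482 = 2410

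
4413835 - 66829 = 4347006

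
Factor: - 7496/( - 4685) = 2^3 * 5^(  -  1)  =  8/5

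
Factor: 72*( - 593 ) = - 2^3 * 3^2*593^1 = - 42696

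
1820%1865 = 1820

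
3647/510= 7+ 77/510 = 7.15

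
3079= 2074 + 1005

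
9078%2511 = 1545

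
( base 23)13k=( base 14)322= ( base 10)618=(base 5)4433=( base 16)26a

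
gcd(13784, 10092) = 4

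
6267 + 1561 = 7828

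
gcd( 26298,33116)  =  974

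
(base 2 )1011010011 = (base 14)399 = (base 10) 723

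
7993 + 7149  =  15142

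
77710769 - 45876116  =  31834653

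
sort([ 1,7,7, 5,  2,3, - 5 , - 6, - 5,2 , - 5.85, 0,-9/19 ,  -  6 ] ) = [-6,-6 , - 5.85 ,-5, - 5, - 9/19 , 0 , 1,2, 2 , 3, 5, 7,7 ]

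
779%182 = 51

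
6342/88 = 3171/44  =  72.07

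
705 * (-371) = -261555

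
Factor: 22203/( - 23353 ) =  - 3^2*11^(-2)*193^( - 1)*2467^1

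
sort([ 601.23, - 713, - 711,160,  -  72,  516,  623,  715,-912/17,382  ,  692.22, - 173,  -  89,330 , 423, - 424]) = [ - 713,-711,  -  424, - 173, -89, - 72, - 912/17,  160,  330,382,423, 516, 601.23,623,692.22,715] 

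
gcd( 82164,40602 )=6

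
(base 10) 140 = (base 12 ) b8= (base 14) a0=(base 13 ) AA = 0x8c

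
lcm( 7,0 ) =0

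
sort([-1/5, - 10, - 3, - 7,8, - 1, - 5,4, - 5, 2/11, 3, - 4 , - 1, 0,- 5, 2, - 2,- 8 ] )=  [ - 10, - 8, - 7, - 5, - 5, - 5, - 4, - 3,-2, - 1, - 1, - 1/5, 0, 2/11, 2,3,  4,8 ] 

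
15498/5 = 3099 + 3/5= 3099.60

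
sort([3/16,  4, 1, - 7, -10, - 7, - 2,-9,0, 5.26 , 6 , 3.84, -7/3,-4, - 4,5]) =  [-10,-9 ,-7,-7,-4,-4,-7/3,  -  2 , 0,3/16,1, 3.84, 4, 5, 5.26,6]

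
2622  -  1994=628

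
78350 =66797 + 11553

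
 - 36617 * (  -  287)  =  10509079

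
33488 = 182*184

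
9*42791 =385119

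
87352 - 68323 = 19029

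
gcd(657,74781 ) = 9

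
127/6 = 21 + 1/6  =  21.17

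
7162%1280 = 762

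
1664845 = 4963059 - 3298214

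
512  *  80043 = 40982016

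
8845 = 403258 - 394413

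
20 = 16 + 4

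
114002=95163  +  18839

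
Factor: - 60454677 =-3^1*173^1*116483^1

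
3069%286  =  209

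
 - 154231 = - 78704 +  - 75527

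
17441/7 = 17441/7=2491.57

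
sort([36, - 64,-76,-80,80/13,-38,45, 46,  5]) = [-80 , - 76 , - 64,-38,5,80/13 , 36,45,46 ]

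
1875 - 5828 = - 3953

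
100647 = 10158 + 90489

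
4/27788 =1/6947 = 0.00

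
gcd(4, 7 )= 1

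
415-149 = 266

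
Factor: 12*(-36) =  - 2^4*3^3 = - 432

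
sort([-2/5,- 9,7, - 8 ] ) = [ - 9,-8,  -  2/5 , 7 ] 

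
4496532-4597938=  - 101406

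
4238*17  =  72046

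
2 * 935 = 1870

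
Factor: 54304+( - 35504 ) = 2^4 * 5^2*47^1=   18800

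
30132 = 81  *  372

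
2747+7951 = 10698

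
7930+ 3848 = 11778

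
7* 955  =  6685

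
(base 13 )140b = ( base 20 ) 744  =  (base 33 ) 2ld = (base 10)2884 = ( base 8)5504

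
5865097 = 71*82607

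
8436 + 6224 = 14660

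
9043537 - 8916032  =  127505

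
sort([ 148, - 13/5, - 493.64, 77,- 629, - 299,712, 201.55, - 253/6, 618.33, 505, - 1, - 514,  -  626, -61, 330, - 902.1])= [ -902.1, - 629, - 626, - 514,- 493.64,-299,  -  61,-253/6, - 13/5,  -  1, 77, 148,201.55, 330, 505, 618.33 , 712]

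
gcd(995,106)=1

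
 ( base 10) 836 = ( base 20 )21g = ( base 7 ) 2303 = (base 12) 598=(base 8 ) 1504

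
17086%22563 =17086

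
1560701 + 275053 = 1835754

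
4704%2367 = 2337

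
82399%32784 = 16831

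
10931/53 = 10931/53= 206.25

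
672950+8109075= 8782025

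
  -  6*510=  - 3060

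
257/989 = 257/989 = 0.26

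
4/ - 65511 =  - 1 + 65507/65511  =  -0.00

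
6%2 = 0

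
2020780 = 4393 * 460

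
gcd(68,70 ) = 2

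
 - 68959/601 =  - 68959/601=-114.74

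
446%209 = 28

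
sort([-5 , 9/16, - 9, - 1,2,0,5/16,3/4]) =[ - 9, - 5, - 1, 0,  5/16, 9/16,3/4, 2] 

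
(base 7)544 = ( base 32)8l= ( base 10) 277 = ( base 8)425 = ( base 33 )8d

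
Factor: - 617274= - 2^1* 3^3*7^1* 23^1 *71^1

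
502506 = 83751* 6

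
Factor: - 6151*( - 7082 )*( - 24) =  - 2^4* 3^1*3541^1*6151^1=-1045473168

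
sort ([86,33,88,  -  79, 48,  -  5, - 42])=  [ - 79,  -  42, - 5, 33 , 48, 86,88]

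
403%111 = 70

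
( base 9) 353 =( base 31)9C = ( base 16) 123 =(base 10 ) 291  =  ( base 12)203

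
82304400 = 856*96150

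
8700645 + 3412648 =12113293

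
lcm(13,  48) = 624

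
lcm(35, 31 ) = 1085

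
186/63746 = 93/31873 = 0.00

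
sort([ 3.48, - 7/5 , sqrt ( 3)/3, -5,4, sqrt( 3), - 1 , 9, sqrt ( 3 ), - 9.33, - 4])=[- 9.33 , - 5, - 4, - 7/5, -1, sqrt(3)/3,sqrt( 3), sqrt( 3 ),3.48,  4, 9]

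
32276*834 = 26918184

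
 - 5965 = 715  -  6680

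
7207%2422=2363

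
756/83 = 9+9/83= 9.11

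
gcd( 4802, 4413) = 1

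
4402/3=1467 + 1/3 = 1467.33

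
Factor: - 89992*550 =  - 49495600 = - 2^4*5^2 * 7^1*11^1*1607^1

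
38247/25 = 1529  +  22/25=1529.88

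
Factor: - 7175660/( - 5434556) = 1793915/1358639 = 5^1*358783^1*1358639^(-1 ) 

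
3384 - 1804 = 1580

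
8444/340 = 2111/85 = 24.84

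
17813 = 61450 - 43637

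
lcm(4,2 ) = 4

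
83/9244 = 83/9244  =  0.01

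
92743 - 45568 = 47175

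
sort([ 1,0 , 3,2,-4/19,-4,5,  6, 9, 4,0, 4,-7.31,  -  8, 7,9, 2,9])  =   [-8, - 7.31,-4, - 4/19, 0 , 0,1, 2, 2,3, 4 , 4,5,6,7, 9, 9 , 9 ]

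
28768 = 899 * 32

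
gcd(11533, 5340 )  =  1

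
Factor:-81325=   -  5^2 *3253^1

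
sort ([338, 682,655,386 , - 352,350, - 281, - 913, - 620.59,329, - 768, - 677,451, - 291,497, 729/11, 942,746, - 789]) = [  -  913, - 789, - 768,-677,-620.59, - 352, - 291, - 281,729/11,329, 338,350, 386,  451, 497,655, 682,746,942 ]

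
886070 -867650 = 18420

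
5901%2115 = 1671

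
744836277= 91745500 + 653090777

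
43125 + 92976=136101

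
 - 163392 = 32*( - 5106 ) 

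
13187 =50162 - 36975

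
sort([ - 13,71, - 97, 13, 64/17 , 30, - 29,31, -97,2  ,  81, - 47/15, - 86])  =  [ - 97, - 97, - 86,-29,-13, - 47/15,2,64/17, 13,30,31, 71, 81]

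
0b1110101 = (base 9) 140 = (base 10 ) 117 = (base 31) 3O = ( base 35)3C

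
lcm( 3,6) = 6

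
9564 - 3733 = 5831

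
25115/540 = 46+55/108 = 46.51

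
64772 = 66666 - 1894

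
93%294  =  93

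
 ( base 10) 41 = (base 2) 101001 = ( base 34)17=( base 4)221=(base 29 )1C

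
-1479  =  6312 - 7791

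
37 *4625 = 171125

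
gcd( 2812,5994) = 74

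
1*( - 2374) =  - 2374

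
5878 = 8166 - 2288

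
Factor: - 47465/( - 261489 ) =3^ ( - 1 ) * 5^1 * 11^1 *101^ (- 1) = 55/303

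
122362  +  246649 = 369011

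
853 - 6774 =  - 5921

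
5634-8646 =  - 3012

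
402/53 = 7 +31/53 = 7.58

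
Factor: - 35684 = -2^2*11^1*811^1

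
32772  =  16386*2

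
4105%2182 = 1923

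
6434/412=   3217/206 = 15.62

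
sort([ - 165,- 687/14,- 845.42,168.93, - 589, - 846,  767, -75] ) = [ - 846, - 845.42,-589, -165 , - 75,  -  687/14,168.93 , 767]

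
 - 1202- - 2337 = 1135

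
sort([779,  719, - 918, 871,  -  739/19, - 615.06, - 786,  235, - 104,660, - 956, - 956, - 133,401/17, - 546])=[ - 956,-956, - 918, - 786, - 615.06, - 546, - 133, - 104, - 739/19, 401/17,235,660 , 719 , 779, 871 ]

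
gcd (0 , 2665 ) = 2665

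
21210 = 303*70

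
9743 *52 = 506636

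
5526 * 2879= 15909354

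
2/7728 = 1/3864 = 0.00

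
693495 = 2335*297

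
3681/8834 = 3681/8834 = 0.42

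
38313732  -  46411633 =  - 8097901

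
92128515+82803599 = 174932114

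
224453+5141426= 5365879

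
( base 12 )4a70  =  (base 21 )J2F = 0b10000011110100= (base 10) 8436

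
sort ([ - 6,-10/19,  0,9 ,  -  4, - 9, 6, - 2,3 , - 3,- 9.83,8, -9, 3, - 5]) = [ - 9.83, - 9, - 9, - 6, - 5 , - 4,-3, - 2 , - 10/19,0, 3,  3, 6, 8, 9 ] 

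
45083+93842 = 138925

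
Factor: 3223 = 11^1*293^1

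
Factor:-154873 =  - 154873^1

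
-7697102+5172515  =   - 2524587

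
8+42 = 50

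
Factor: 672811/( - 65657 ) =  - 65657^( -1 )*672811^1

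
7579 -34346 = -26767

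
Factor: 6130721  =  479^1*12799^1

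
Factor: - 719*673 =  - 483887 = - 673^1*719^1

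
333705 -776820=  -443115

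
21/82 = 21/82 = 0.26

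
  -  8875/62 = -144 + 53/62=- 143.15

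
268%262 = 6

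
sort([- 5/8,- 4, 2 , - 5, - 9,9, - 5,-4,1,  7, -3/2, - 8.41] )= [-9, - 8.41, - 5, - 5, - 4, - 4,-3/2, - 5/8,1, 2, 7,9 ]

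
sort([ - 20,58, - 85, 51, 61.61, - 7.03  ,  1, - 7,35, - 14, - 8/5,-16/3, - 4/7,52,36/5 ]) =[ - 85, - 20, - 14, - 7.03, -7, - 16/3, - 8/5, - 4/7,1, 36/5,35,51, 52 , 58,  61.61]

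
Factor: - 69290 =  - 2^1 * 5^1*13^2*41^1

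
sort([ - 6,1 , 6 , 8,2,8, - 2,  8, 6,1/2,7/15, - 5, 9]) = [  -  6, - 5, - 2,  7/15,1/2,1,2,6,6,8,8, 8, 9 ]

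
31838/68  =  15919/34= 468.21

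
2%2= 0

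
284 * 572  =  162448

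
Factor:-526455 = -3^2*5^1*11699^1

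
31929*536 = 17113944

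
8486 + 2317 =10803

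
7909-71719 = - 63810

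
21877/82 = 21877/82  =  266.79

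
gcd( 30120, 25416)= 24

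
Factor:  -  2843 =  - 2843^1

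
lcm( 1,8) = 8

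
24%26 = 24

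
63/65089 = 63/65089 = 0.00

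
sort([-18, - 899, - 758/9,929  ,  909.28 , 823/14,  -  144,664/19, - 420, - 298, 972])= [ - 899, - 420, - 298 ,  -  144, - 758/9,  -  18,  664/19, 823/14,  909.28, 929,972 ]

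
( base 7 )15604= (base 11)3353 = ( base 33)41p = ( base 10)4414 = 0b1000100111110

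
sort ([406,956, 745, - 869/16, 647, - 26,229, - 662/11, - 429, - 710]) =[- 710, - 429, - 662/11 , - 869/16,- 26,229 , 406, 647,745, 956]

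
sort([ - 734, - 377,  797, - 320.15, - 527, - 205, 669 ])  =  [ - 734, - 527 , - 377, - 320.15, - 205,669, 797]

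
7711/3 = 2570+1/3=2570.33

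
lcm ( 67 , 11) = 737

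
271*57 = 15447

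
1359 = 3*453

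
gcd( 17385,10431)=3477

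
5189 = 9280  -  4091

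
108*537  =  57996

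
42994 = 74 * 581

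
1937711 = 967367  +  970344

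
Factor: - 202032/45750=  - 2^3*3^1*5^( - 3 )*23^1 = - 552/125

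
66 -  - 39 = 105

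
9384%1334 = 46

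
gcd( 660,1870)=110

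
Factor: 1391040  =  2^6 * 3^3*5^1*7^1*23^1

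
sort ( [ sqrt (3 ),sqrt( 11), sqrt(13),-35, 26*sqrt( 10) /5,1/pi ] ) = [ - 35,1/pi,sqrt (3), sqrt (11) , sqrt( 13),26*sqrt( 10)/5 ]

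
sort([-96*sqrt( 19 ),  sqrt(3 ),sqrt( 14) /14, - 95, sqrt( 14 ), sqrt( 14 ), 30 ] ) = [ - 96 * sqrt( 19), - 95, sqrt( 14 )/14, sqrt(3),sqrt( 14),  sqrt(14) , 30] 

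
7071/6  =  1178 + 1/2= 1178.50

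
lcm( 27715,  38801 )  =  194005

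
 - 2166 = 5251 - 7417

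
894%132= 102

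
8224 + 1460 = 9684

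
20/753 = 20/753=0.03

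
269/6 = 269/6 = 44.83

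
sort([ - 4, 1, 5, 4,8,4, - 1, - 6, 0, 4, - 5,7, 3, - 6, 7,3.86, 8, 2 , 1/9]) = [ - 6, - 6, -5, - 4, - 1, 0 , 1/9 , 1,2 , 3,3.86, 4,  4,  4 , 5,7,7,8,8] 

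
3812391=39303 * 97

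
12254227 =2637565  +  9616662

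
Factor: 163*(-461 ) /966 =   -  2^( - 1)*3^(-1 )*7^( - 1 ) * 23^(-1 )*163^1*461^1 = - 75143/966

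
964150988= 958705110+5445878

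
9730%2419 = 54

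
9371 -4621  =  4750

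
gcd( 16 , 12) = 4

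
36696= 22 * 1668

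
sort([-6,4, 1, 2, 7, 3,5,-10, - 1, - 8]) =[-10,- 8, - 6,  -  1, 1, 2,3,  4,  5, 7]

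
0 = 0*21404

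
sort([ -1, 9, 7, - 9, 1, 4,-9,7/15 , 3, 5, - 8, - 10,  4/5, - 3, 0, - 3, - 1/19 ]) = [ - 10 , - 9,- 9, - 8, - 3,-3, - 1, - 1/19,0, 7/15, 4/5, 1 , 3 , 4, 5,7,  9]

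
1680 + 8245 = 9925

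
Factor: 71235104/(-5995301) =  - 2^5*13^(  -  1)*19^1 * 197^( - 1 )*2341^(-1 )*117163^1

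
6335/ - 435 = - 1267/87 = - 14.56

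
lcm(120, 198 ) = 3960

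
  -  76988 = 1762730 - 1839718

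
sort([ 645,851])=[ 645, 851]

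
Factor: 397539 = 3^2*44171^1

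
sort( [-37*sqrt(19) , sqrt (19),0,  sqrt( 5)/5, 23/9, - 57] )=[ - 37*sqrt(19 ), - 57 , 0 , sqrt( 5)/5,23/9,sqrt(19) ]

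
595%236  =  123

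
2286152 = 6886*332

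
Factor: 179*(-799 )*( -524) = 2^2*17^1*47^1*131^1*179^1  =  74943004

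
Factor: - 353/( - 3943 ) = 353^1*3943^( - 1)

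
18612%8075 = 2462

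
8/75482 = 4/37741 = 0.00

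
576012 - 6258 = 569754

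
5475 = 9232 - 3757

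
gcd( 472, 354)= 118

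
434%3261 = 434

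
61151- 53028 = 8123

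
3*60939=182817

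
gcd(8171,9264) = 1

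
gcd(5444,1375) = 1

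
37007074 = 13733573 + 23273501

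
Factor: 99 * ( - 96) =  - 9504  =  - 2^5 *3^3*11^1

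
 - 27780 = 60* ( - 463 )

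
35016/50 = 17508/25 = 700.32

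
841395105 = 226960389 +614434716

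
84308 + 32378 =116686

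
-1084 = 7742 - 8826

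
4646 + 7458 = 12104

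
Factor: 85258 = 2^1 * 47^1*907^1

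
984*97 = 95448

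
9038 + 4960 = 13998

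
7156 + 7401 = 14557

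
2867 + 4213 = 7080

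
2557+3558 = 6115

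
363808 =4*90952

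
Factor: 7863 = 3^1 * 2621^1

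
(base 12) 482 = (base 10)674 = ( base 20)1DE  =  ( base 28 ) O2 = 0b1010100010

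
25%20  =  5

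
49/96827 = 49/96827 = 0.00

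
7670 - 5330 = 2340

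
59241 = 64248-5007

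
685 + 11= 696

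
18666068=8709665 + 9956403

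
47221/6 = 47221/6 = 7870.17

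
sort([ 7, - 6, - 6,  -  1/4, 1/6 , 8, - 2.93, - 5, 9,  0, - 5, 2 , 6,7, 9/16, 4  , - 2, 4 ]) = [-6,-6, - 5, -5,-2.93, - 2, - 1/4,0, 1/6, 9/16,  2,4, 4,  6 , 7, 7,8,9]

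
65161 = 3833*17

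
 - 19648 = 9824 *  ( - 2)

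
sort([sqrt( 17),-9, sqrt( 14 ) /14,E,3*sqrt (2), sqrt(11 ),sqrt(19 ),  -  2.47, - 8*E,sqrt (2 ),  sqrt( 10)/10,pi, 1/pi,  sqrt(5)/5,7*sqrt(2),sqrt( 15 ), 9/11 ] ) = [-8*E, - 9, - 2.47, sqrt(14 ) /14,sqrt (10)/10, 1/pi,sqrt( 5)/5,9/11, sqrt( 2), E,pi,sqrt(  11),sqrt( 15),sqrt( 17),3*sqrt( 2),sqrt( 19 ),7*sqrt(2 ) ] 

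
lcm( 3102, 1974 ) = 21714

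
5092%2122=848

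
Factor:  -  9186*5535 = -50844510 = - 2^1*3^4*5^1*41^1*1531^1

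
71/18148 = 71/18148  =  0.00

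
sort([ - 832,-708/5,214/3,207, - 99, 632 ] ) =[ - 832, - 708/5,- 99,214/3, 207, 632]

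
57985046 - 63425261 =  - 5440215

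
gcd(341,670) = 1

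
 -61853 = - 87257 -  - 25404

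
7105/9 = 7105/9 = 789.44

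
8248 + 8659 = 16907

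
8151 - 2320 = 5831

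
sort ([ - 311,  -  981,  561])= [ - 981, -311,561] 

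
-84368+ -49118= -133486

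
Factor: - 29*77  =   - 2233= - 7^1*11^1*29^1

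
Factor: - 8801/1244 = - 2^( -2)*13^1*311^(  -  1)*677^1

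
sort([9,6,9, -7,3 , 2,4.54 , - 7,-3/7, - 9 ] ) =[ - 9,  -  7 ,-7, - 3/7,2, 3, 4.54,  6 , 9, 9 ] 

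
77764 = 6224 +71540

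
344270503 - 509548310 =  - 165277807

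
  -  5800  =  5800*( - 1) 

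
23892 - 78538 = -54646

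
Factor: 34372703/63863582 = 2^( - 1) *31931791^( - 1 )*34372703^1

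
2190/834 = 2 + 87/139 = 2.63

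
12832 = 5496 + 7336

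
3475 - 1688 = 1787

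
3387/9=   376 + 1/3 = 376.33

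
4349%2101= 147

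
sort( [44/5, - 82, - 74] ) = [ - 82, - 74,44/5]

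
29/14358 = 29/14358 = 0.00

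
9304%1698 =814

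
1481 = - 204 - -1685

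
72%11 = 6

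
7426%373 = 339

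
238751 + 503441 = 742192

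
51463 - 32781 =18682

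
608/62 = 304/31 = 9.81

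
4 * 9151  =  36604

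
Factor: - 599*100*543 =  - 32525700  =  - 2^2*3^1*5^2 * 181^1 * 599^1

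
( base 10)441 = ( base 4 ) 12321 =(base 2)110111001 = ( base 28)FL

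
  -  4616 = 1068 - 5684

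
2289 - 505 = 1784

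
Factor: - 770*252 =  - 2^3*3^2 *5^1*7^2*11^1= - 194040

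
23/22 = 1 + 1/22= 1.05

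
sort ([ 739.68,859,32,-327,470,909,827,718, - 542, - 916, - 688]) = [ - 916,-688 , - 542, - 327,32,470,718,  739.68,827,  859, 909] 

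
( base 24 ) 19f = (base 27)12O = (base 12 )573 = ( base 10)807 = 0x327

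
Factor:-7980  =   - 2^2*3^1*5^1*7^1*19^1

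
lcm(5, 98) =490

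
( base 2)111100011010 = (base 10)3866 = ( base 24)6h2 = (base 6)25522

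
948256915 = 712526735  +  235730180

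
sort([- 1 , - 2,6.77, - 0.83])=[  -  2, - 1, - 0.83, 6.77] 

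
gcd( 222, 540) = 6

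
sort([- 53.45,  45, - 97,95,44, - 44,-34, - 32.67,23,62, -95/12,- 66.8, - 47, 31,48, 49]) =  [ - 97, - 66.8, - 53.45, - 47, - 44,  -  34, - 32.67, - 95/12, 23, 31, 44,45, 48,  49, 62,95] 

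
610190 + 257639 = 867829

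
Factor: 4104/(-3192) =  - 9/7 = - 3^2*7^( - 1)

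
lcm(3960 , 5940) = 11880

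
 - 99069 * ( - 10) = 990690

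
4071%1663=745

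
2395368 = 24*99807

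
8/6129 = 8/6129 = 0.00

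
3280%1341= 598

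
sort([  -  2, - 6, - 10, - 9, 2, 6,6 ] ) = [ - 10, -9, - 6, - 2,2,6,6] 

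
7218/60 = 120+ 3/10 = 120.30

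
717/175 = 717/175 = 4.10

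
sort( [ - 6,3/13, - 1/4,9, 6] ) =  [-6,- 1/4, 3/13,6,  9] 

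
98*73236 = 7177128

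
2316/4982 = 1158/2491  =  0.46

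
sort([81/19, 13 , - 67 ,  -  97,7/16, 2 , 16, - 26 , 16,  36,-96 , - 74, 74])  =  [ - 97,-96,-74 , -67,-26 , 7/16, 2,81/19,  13, 16, 16,36, 74]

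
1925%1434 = 491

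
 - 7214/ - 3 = 2404 + 2/3 = 2404.67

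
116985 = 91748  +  25237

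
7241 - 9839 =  - 2598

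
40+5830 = 5870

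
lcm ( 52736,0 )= 0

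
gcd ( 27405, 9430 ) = 5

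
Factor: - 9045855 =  - 3^2 * 5^1*7^1*13^1 * 47^2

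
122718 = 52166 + 70552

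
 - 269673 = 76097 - 345770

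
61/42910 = 61/42910 = 0.00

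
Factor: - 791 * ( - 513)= 405783 = 3^3 * 7^1*19^1 *113^1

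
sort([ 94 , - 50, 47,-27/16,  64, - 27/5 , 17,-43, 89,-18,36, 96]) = [ - 50,  -  43, - 18, - 27/5, - 27/16, 17,36,47, 64 , 89,94,96]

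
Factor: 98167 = 89^1 * 1103^1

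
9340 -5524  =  3816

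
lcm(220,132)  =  660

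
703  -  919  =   - 216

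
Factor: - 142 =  - 2^1*71^1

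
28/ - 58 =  -1+15/29 = - 0.48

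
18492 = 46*402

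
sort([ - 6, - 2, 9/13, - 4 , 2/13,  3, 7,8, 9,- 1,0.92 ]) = [ - 6,  -  4, - 2, - 1, 2/13 , 9/13,0.92, 3,  7,8,9 ]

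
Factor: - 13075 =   -  5^2 * 523^1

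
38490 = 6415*6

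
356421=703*507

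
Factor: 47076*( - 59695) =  - 2^2*3^1*5^1*3923^1*11939^1 = - 2810201820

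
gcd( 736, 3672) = 8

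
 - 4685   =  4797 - 9482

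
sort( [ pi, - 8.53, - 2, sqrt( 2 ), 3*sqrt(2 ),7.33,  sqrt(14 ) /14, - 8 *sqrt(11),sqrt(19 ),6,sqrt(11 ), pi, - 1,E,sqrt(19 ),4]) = [-8 * sqrt( 11), - 8.53, - 2,  -  1,sqrt( 14 ) /14, sqrt(2 ), E, pi, pi,sqrt( 11),4,  3*sqrt(2 ),sqrt(19 ),sqrt( 19 ), 6,7.33]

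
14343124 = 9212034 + 5131090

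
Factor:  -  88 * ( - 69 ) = 6072 = 2^3*3^1*11^1*23^1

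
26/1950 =1/75 = 0.01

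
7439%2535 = 2369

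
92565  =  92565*1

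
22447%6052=4291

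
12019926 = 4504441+7515485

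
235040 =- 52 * ( - 4520) 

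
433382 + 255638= 689020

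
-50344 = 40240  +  - 90584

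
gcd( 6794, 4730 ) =86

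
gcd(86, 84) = 2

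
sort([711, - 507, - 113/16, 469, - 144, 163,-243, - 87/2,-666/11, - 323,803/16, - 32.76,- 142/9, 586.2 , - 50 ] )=[ - 507, - 323, - 243, - 144, - 666/11, - 50, - 87/2, - 32.76 , - 142/9, - 113/16, 803/16, 163,469, 586.2,711 ]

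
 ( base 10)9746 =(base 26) EAM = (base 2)10011000010010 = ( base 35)7xg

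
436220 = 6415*68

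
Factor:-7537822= - 2^1 * 3768911^1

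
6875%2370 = 2135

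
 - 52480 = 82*(  -  640) 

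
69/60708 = 23/20236 = 0.00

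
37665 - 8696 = 28969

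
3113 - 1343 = 1770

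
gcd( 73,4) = 1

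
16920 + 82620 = 99540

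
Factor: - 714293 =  - 193^1*3701^1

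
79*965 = 76235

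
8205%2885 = 2435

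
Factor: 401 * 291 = 116691 = 3^1 * 97^1 * 401^1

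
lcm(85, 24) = 2040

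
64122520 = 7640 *8393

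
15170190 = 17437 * 870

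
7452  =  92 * 81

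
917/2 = 917/2 = 458.50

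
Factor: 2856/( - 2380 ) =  - 2^1*3^1*5^( - 1 )=-6/5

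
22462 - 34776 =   -  12314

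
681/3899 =681/3899 = 0.17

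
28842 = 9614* 3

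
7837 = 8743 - 906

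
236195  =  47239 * 5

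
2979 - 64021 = -61042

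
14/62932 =7/31466 = 0.00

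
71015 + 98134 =169149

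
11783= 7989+3794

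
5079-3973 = 1106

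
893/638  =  1 + 255/638 = 1.40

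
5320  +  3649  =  8969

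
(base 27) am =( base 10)292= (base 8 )444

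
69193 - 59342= 9851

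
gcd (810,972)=162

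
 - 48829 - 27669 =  - 76498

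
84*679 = 57036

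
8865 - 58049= - 49184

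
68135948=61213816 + 6922132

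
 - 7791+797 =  - 6994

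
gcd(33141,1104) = 3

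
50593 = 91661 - 41068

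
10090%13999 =10090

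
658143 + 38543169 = 39201312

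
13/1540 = 13/1540 = 0.01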